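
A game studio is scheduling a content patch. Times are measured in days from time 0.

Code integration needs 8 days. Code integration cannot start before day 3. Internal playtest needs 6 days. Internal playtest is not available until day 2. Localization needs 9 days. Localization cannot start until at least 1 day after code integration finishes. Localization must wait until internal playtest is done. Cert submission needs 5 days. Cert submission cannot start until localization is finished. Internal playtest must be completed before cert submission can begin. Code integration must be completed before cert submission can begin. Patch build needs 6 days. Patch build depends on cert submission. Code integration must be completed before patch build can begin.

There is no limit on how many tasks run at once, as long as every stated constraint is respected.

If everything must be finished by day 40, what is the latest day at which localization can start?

To finish by day 40, patch build (duration 6) must start no later than day 34.
Cert submission feeds into patch build (must start by day 34); so cert submission must finish by day 34 and therefore start by day 29.
Localization has to be done before cert submission (must start by day 29). That means finishing by day 29, i.e. starting by 29 − 9 = day 20.

20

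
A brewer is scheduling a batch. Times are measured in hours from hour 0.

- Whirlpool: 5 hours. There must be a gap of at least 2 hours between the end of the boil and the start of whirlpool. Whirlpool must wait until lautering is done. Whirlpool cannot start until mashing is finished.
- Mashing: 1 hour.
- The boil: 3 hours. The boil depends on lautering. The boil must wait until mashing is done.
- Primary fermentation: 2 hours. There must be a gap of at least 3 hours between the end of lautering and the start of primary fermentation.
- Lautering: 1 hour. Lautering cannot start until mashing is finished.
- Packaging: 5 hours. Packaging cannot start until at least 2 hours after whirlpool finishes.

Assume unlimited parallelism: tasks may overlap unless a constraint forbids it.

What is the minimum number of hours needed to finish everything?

Mashing has no prerequisites, so it starts at hour 0 and finishes at hour 1.
Lautering waits on mashing (finishes hour 1), so it starts at hour 1 and finishes at 1 + 1 = hour 2.
Primary fermentation cannot begin until lautering (finishes hour 2, plus 3-hour gap → hour 5). It runs from hour 5 to 5 + 2 = hour 7.
The boil needs all of lautering (finishes hour 2); mashing (finishes hour 1). That puts its earliest start at hour 2; it finishes at 2 + 3 = hour 5.
Whirlpool cannot start until the boil (finishes hour 5, plus 2-hour gap → hour 7); lautering (finishes hour 2); mashing (finishes hour 1). The controlling bound is hour 7, so whirlpool finishes at 7 + 5 = hour 12.
After whirlpool (finishes hour 12, plus 2-hour gap → hour 14), packaging can start at hour 14 and finishes at hour 19.
All tasks are finished once the last one completes. Finish times: Mashing at 1, Lautering at 2, The boil at 5, Whirlpool at 12, Primary fermentation at 7, Packaging at 19. The latest is hour 19.

19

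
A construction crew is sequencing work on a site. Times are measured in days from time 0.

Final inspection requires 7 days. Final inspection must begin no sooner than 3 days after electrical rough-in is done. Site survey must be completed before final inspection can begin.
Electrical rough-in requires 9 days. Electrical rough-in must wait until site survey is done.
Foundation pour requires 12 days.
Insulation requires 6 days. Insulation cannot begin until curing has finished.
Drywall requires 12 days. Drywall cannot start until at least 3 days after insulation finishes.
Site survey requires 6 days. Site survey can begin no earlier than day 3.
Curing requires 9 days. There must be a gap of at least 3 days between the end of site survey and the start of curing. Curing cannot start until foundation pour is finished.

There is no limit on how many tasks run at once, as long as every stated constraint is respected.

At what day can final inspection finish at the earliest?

Site survey cannot begin until its own release at day 3. It runs from day 3 to 3 + 6 = day 9.
After site survey (finishes day 9), electrical rough-in can start at day 9 and finishes at day 18.
Final inspection needs all of electrical rough-in (finishes day 18, plus 3-day gap → day 21); site survey (finishes day 9). That puts its earliest start at day 21; it finishes at 21 + 7 = day 28.

28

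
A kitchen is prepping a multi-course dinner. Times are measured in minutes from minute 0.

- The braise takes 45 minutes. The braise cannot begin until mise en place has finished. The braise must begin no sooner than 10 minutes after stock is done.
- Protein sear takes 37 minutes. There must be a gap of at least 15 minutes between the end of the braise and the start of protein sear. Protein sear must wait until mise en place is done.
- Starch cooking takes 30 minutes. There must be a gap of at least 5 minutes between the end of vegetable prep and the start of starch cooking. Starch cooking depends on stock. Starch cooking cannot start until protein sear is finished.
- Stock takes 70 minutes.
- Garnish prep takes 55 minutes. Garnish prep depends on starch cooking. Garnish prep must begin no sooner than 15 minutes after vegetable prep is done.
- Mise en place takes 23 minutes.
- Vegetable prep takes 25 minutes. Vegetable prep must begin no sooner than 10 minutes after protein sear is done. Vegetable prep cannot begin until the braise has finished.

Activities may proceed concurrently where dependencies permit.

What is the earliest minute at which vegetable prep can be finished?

Stock has no prerequisites, so it starts at minute 0 and finishes at minute 70.
Nothing blocks mise en place, so it runs from minute 0 to minute 23.
The braise cannot start until mise en place (finishes minute 23); stock (finishes minute 70, plus 10-minute gap → minute 80). The controlling bound is minute 80, so the braise finishes at 80 + 45 = minute 125.
Protein sear cannot start until the braise (finishes minute 125, plus 15-minute gap → minute 140); mise en place (finishes minute 23). The controlling bound is minute 140, so protein sear finishes at 140 + 37 = minute 177.
Vegetable prep cannot start until protein sear (finishes minute 177, plus 10-minute gap → minute 187); the braise (finishes minute 125). The controlling bound is minute 187, so vegetable prep finishes at 187 + 25 = minute 212.

212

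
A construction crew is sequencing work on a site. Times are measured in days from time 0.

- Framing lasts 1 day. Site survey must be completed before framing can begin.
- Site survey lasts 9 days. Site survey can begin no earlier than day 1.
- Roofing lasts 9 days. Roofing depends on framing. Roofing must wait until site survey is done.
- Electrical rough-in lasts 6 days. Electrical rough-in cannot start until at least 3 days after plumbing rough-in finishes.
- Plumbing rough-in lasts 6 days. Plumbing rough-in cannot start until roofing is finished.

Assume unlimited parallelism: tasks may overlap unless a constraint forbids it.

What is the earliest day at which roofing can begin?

After its own release at day 1, site survey can start at day 1 and finishes at day 10.
Framing cannot begin until site survey (finishes day 10). It runs from day 10 to 10 + 1 = day 11.
Roofing waits on framing (finishes day 11); site survey (finishes day 10). The latest of these is day 11, which is the earliest roofing can start.

11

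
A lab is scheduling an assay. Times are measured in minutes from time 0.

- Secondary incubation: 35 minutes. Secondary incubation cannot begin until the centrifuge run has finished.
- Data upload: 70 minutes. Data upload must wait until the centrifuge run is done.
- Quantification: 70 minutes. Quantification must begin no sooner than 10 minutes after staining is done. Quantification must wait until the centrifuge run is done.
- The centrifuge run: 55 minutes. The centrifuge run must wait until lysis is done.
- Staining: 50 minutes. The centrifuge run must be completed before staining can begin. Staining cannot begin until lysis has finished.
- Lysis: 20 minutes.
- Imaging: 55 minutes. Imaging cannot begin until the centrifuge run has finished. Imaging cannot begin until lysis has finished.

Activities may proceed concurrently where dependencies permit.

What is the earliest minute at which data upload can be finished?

Lysis has no prerequisites, so it starts at minute 0 and finishes at minute 20.
The centrifuge run cannot begin until lysis (finishes minute 20). It runs from minute 20 to 20 + 55 = minute 75.
Data upload cannot begin until the centrifuge run (finishes minute 75). It runs from minute 75 to 75 + 70 = minute 145.

145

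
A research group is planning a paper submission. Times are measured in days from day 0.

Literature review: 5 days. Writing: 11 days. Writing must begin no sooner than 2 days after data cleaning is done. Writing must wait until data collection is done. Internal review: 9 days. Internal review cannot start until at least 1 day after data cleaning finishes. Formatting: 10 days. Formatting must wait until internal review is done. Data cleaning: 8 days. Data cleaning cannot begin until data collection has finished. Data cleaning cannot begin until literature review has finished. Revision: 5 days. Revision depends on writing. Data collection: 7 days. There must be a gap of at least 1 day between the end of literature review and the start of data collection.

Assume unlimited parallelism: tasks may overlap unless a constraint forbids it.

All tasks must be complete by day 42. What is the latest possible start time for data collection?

7

Revision has no dependents, so it just needs to finish by day 42. Starting by 42 − 5 = day 37 achieves that.
Since revision (must start by day 37) depends on it, writing must finish by day 37. Backing off its 11-day duration gives a latest start of day 26.
Nothing follows formatting; the deadline of day 42 is its only limit. It must start by 42 − 10 = day 32.
Since formatting (must start by day 32) depends on it, internal review must finish by day 32. Backing off its 9-day duration gives a latest start of day 23.
Data cleaning has several dependents: writing (must start by day 26, minus 2-day gap → day 24); internal review (must start by day 23, minus 1-day gap → day 22). The earliest of those limits is day 22, so data cleaning must start by 22 − 8 = day 14.
Data collection feeds data cleaning (must start by day 14); writing (must start by day 26). Taking the minimum, data collection must finish by day 14 and start by 14 − 7 = day 7.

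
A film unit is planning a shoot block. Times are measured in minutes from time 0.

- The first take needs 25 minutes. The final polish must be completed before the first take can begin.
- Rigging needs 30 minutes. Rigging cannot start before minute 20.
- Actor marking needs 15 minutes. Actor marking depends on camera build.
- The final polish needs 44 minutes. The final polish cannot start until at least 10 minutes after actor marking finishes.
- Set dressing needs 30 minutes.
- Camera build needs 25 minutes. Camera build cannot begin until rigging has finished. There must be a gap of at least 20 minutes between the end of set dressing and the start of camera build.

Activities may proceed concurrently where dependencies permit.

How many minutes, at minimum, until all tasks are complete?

Set dressing has no prerequisites, so it starts at minute 0 and finishes at minute 30.
Rigging cannot begin until its own release at minute 20. It runs from minute 20 to 20 + 30 = minute 50.
Camera build cannot start until rigging (finishes minute 50); set dressing (finishes minute 30, plus 20-minute gap → minute 50). The controlling bound is minute 50, so camera build finishes at 50 + 25 = minute 75.
Actor marking cannot begin until camera build (finishes minute 75). It runs from minute 75 to 75 + 15 = minute 90.
The final polish cannot begin until actor marking (finishes minute 90, plus 10-minute gap → minute 100). It runs from minute 100 to 100 + 44 = minute 144.
The first take cannot begin until the final polish (finishes minute 144). It runs from minute 144 to 144 + 25 = minute 169.
All tasks are finished once the last one completes. Finish times: Rigging at 50, Set dressing at 30, Camera build at 75, Actor marking at 90, The final polish at 144, The first take at 169. The latest is minute 169.

169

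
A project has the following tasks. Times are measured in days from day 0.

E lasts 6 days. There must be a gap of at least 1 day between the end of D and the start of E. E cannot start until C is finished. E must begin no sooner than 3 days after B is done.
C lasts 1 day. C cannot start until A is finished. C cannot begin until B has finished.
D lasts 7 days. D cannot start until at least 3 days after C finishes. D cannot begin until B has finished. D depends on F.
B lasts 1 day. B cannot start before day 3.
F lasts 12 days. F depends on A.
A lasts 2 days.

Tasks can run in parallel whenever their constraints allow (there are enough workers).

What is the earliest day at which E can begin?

22

B waits on its own release at day 3, so it starts at day 3 and finishes at 3 + 1 = day 4.
Nothing blocks A, so it runs from day 0 to day 2.
F waits on A (finishes day 2), so it starts at day 2 and finishes at 2 + 12 = day 14.
C cannot start until A (finishes day 2); B (finishes day 4). The controlling bound is day 4, so C finishes at 4 + 1 = day 5.
D needs all of C (finishes day 5, plus 3-day gap → day 8); B (finishes day 4); F (finishes day 14). That puts its earliest start at day 14; it finishes at 14 + 7 = day 21.
E waits on D (finishes day 21, plus 1-day gap → day 22); C (finishes day 5); B (finishes day 4, plus 3-day gap → day 7). The latest of these is day 22, which is the earliest E can start.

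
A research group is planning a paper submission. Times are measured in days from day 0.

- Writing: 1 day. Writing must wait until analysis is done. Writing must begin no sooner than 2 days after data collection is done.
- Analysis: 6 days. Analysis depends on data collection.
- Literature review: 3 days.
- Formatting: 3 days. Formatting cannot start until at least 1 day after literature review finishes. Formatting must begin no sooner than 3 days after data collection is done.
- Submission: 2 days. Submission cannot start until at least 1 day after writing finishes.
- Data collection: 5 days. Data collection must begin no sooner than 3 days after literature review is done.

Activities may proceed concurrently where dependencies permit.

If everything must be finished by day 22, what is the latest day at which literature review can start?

1

Submission has no dependents, so it just needs to finish by day 22. Starting by 22 − 2 = day 20 achieves that.
Writing feeds into submission (must start by day 20, minus 1-day gap → day 19); so writing must finish by day 19 and therefore start by day 18.
Since writing (must start by day 18) depends on it, analysis must finish by day 18. Backing off its 6-day duration gives a latest start of day 12.
Formatting has no dependents, so it just needs to finish by day 22. Starting by 22 − 3 = day 19 achieves that.
For data collection: analysis (must start by day 12); writing (must start by day 18, minus 2-day gap → day 16); formatting (must start by day 19, minus 3-day gap → day 16). The most restrictive is day 12; with a 5-day duration, data collection must start by day 7.
Literature review must finish in time for data collection (must start by day 7, minus 3-day gap → day 4); formatting (must start by day 19, minus 1-day gap → day 18). The tightest is day 4, so literature review must start by 4 − 3 = day 1.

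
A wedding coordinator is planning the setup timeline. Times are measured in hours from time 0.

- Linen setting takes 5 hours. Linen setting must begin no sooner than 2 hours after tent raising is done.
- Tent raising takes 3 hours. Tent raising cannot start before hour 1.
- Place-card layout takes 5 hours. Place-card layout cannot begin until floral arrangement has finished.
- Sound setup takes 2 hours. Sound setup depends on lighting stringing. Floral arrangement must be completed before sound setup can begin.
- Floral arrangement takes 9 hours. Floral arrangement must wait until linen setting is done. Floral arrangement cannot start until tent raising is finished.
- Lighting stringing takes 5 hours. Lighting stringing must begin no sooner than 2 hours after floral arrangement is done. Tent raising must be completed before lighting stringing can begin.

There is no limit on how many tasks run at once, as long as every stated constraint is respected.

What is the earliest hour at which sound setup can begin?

27

Tent raising cannot begin until its own release at hour 1. It runs from hour 1 to 1 + 3 = hour 4.
Linen setting waits on tent raising (finishes hour 4, plus 2-hour gap → hour 6), so it starts at hour 6 and finishes at 6 + 5 = hour 11.
Floral arrangement cannot start until linen setting (finishes hour 11); tent raising (finishes hour 4). The controlling bound is hour 11, so floral arrangement finishes at 11 + 9 = hour 20.
Lighting stringing cannot start until floral arrangement (finishes hour 20, plus 2-hour gap → hour 22); tent raising (finishes hour 4). The controlling bound is hour 22, so lighting stringing finishes at 22 + 5 = hour 27.
Sound setup waits on lighting stringing (finishes hour 27); floral arrangement (finishes hour 20). The latest of these is hour 27, which is the earliest sound setup can start.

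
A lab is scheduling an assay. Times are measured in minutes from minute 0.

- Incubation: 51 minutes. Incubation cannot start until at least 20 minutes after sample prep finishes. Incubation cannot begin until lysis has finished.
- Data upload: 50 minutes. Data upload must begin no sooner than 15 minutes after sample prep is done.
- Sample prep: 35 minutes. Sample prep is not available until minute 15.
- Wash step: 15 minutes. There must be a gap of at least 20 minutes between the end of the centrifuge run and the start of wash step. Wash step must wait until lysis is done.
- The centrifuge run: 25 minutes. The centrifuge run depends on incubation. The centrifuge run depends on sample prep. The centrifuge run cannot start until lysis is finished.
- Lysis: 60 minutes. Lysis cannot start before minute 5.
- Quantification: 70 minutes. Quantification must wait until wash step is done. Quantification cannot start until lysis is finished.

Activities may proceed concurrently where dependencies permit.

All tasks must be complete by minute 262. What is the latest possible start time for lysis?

To finish by minute 262, quantification (duration 70) must start no later than minute 192.
Wash step must finish before quantification (must start by minute 192). With a 15-minute duration, wash step must start by 192 − 15 = minute 177.
The centrifuge run must finish before wash step (must start by minute 177, minus 20-minute gap → minute 157). With a 25-minute duration, the centrifuge run must start by 157 − 25 = minute 132.
Since the centrifuge run (must start by minute 132) depends on it, incubation must finish by minute 132. Backing off its 51-minute duration gives a latest start of minute 81.
Lysis must finish in time for incubation (must start by minute 81); the centrifuge run (must start by minute 132); wash step (must start by minute 177); quantification (must start by minute 192). The tightest is minute 81, so lysis must start by 81 − 60 = minute 21.

21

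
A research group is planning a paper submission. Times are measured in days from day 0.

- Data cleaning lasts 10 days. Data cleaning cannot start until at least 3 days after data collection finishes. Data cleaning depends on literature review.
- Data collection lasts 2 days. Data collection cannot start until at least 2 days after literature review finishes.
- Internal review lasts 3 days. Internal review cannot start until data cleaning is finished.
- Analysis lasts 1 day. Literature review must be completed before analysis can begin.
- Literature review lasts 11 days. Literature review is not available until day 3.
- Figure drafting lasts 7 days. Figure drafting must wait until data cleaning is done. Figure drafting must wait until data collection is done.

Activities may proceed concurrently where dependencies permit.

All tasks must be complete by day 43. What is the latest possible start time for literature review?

8

Figure drafting has no dependents, so it just needs to finish by day 43. Starting by 43 − 7 = day 36 achieves that.
Internal review has no dependents, so it just needs to finish by day 43. Starting by 43 − 3 = day 40 achieves that.
For data cleaning: figure drafting (must start by day 36); internal review (must start by day 40). The most restrictive is day 36; with a 10-day duration, data cleaning must start by day 26.
Data collection has several dependents: data cleaning (must start by day 26, minus 3-day gap → day 23); figure drafting (must start by day 36). The earliest of those limits is day 23, so data collection must start by 23 − 2 = day 21.
To finish by day 43, analysis (duration 1) must start no later than day 42.
For literature review: data collection (must start by day 21, minus 2-day gap → day 19); data cleaning (must start by day 26); analysis (must start by day 42). The most restrictive is day 19; with an 11-day duration, literature review must start by day 8.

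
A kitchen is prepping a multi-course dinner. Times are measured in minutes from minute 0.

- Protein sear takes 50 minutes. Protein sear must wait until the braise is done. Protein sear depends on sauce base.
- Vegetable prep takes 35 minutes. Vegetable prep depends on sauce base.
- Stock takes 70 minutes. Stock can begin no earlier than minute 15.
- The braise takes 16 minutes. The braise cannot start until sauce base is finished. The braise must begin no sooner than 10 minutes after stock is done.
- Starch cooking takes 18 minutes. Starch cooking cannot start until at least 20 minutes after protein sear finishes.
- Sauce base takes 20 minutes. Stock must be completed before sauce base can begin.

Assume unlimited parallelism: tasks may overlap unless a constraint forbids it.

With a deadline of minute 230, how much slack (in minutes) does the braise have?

Stock waits on its own release at minute 15, so it starts at minute 15 and finishes at 15 + 70 = minute 85.
After stock (finishes minute 85), sauce base can start at minute 85 and finishes at minute 105.
The braise needs all of sauce base (finishes minute 105); stock (finishes minute 85, plus 10-minute gap → minute 95). That puts its earliest start at minute 105; it finishes at 105 + 16 = minute 121.

Working backward from the deadline:
Starch cooking must finish by minute 230; it takes 18 minutes, so it must start by 230 − 18 = minute 212.
Protein sear must finish before starch cooking (must start by minute 212, minus 20-minute gap → minute 192). With a 50-minute duration, protein sear must start by 192 − 50 = minute 142.
The braise feeds into protein sear (must start by minute 142); so the braise must finish by minute 142 and therefore start by minute 126.
So the braise can start as early as minute 105 and as late as minute 126, giving 126 − 105 = 21 minutes of slack.

21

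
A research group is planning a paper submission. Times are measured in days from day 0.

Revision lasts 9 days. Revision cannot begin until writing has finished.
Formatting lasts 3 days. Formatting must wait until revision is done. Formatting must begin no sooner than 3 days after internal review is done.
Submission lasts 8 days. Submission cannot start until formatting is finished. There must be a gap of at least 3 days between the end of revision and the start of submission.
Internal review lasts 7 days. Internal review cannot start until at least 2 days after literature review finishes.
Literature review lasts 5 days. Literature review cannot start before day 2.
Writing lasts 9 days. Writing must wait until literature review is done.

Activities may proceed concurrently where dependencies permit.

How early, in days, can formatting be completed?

28

Literature review cannot begin until its own release at day 2. It runs from day 2 to 2 + 5 = day 7.
Internal review cannot begin until literature review (finishes day 7, plus 2-day gap → day 9). It runs from day 9 to 9 + 7 = day 16.
Writing waits on literature review (finishes day 7), so it starts at day 7 and finishes at 7 + 9 = day 16.
Revision cannot begin until writing (finishes day 16). It runs from day 16 to 16 + 9 = day 25.
Formatting cannot start until revision (finishes day 25); internal review (finishes day 16, plus 3-day gap → day 19). The controlling bound is day 25, so formatting finishes at 25 + 3 = day 28.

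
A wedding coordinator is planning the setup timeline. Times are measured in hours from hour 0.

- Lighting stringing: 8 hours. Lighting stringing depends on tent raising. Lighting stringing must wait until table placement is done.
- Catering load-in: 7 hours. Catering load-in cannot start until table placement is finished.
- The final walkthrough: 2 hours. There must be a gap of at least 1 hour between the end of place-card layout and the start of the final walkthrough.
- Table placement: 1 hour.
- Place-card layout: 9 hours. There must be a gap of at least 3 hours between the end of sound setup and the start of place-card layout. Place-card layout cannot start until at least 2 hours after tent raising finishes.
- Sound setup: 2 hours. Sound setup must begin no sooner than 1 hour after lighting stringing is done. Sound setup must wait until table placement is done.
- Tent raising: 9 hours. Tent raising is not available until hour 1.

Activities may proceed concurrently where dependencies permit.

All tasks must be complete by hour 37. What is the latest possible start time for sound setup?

Nothing follows the final walkthrough; the deadline of hour 37 is its only limit. It must start by 37 − 2 = hour 35.
Place-card layout must finish before the final walkthrough (must start by hour 35, minus 1-hour gap → hour 34). With a 9-hour duration, place-card layout must start by 34 − 9 = hour 25.
Sound setup must finish before place-card layout (must start by hour 25, minus 3-hour gap → hour 22). With a 2-hour duration, sound setup must start by 22 − 2 = hour 20.

20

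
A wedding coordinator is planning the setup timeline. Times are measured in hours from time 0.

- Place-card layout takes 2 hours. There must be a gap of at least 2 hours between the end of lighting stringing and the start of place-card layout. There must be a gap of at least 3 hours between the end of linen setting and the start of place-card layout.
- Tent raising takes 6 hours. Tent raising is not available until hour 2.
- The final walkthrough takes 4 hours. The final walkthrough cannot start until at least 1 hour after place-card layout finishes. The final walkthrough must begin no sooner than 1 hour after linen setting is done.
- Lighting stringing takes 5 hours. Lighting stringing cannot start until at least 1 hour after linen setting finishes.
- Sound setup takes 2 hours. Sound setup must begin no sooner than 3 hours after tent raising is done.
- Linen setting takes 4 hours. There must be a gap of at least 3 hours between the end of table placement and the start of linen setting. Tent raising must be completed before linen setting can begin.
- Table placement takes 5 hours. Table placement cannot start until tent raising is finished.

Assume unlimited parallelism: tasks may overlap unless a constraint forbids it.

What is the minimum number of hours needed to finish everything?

35

Tent raising waits on its own release at hour 2, so it starts at hour 2 and finishes at 2 + 6 = hour 8.
After tent raising (finishes hour 8, plus 3-hour gap → hour 11), sound setup can start at hour 11 and finishes at hour 13.
Table placement cannot begin until tent raising (finishes hour 8). It runs from hour 8 to 8 + 5 = hour 13.
Linen setting needs all of table placement (finishes hour 13, plus 3-hour gap → hour 16); tent raising (finishes hour 8). That puts its earliest start at hour 16; it finishes at 16 + 4 = hour 20.
Lighting stringing cannot begin until linen setting (finishes hour 20, plus 1-hour gap → hour 21). It runs from hour 21 to 21 + 5 = hour 26.
Place-card layout has to wait for lighting stringing (finishes hour 26, plus 2-hour gap → hour 28); linen setting (finishes hour 20, plus 3-hour gap → hour 23). The latest of these is hour 28, so place-card layout runs hour 28 to 28 + 2 = hour 30.
The final walkthrough has to wait for place-card layout (finishes hour 30, plus 1-hour gap → hour 31); linen setting (finishes hour 20, plus 1-hour gap → hour 21). The latest of these is hour 31, so the final walkthrough runs hour 31 to 31 + 4 = hour 35.
All tasks are finished once the last one completes. Finish times: Tent raising at 8, Table placement at 13, Linen setting at 20, Lighting stringing at 26, Sound setup at 13, Place-card layout at 30, The final walkthrough at 35. The latest is hour 35.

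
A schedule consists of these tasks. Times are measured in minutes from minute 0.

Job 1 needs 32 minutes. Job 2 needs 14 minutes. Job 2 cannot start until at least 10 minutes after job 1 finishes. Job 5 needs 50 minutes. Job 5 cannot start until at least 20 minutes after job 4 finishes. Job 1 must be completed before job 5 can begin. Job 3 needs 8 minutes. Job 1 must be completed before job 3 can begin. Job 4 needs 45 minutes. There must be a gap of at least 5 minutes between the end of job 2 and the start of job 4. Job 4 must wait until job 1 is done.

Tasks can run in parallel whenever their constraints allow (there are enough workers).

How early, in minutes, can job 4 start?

Nothing blocks job 1, so it runs from minute 0 to minute 32.
Job 2 cannot begin until job 1 (finishes minute 32, plus 10-minute gap → minute 42). It runs from minute 42 to 42 + 14 = minute 56.
Job 4 waits on job 2 (finishes minute 56, plus 5-minute gap → minute 61); job 1 (finishes minute 32). The latest of these is minute 61, which is the earliest job 4 can start.

61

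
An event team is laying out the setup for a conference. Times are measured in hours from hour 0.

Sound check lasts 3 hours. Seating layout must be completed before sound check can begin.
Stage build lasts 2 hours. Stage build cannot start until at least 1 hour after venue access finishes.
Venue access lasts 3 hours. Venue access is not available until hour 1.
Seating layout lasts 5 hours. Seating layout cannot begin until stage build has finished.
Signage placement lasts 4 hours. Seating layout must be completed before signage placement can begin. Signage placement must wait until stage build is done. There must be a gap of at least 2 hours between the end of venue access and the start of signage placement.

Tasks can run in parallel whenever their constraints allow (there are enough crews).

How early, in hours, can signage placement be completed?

16

After its own release at hour 1, venue access can start at hour 1 and finishes at hour 4.
After venue access (finishes hour 4, plus 1-hour gap → hour 5), stage build can start at hour 5 and finishes at hour 7.
Seating layout cannot begin until stage build (finishes hour 7). It runs from hour 7 to 7 + 5 = hour 12.
Signage placement has to wait for seating layout (finishes hour 12); stage build (finishes hour 7); venue access (finishes hour 4, plus 2-hour gap → hour 6). The latest of these is hour 12, so signage placement runs hour 12 to 12 + 4 = hour 16.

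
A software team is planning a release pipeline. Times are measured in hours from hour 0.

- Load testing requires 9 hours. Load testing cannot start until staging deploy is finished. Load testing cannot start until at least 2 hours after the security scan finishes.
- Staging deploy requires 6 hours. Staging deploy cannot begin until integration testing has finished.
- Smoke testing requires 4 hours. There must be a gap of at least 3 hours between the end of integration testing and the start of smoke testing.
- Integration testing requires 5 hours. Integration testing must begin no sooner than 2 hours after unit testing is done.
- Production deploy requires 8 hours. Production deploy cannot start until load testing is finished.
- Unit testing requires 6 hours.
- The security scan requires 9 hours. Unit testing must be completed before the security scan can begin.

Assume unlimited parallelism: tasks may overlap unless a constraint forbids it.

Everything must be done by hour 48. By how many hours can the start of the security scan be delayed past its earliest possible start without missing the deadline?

14

Nothing blocks unit testing, so it runs from hour 0 to hour 6.
The security scan cannot begin until unit testing (finishes hour 6). It runs from hour 6 to 6 + 9 = hour 15.

Working backward from the deadline:
Nothing follows production deploy; the deadline of hour 48 is its only limit. It must start by 48 − 8 = hour 40.
Load testing has to be done before production deploy (must start by hour 40). That means finishing by hour 40, i.e. starting by 40 − 9 = hour 31.
The security scan feeds into load testing (must start by hour 31, minus 2-hour gap → hour 29); so the security scan must finish by hour 29 and therefore start by hour 20.
So the security scan can start as early as hour 6 and as late as hour 20, giving 20 − 6 = 14 hours of slack.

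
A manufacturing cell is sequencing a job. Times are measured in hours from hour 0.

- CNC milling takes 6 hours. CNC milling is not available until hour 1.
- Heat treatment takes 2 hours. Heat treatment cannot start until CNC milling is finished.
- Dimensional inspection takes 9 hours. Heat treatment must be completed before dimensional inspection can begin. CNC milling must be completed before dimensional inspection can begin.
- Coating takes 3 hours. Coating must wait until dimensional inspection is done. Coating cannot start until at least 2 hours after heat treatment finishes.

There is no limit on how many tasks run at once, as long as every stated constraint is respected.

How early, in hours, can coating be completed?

21

CNC milling cannot begin until its own release at hour 1. It runs from hour 1 to 1 + 6 = hour 7.
After CNC milling (finishes hour 7), heat treatment can start at hour 7 and finishes at hour 9.
For dimensional inspection: heat treatment (finishes hour 9); CNC milling (finishes hour 7). Taking the maximum gives a start of hour 9, and it finishes at 9 + 9 = hour 18.
Coating needs all of dimensional inspection (finishes hour 18); heat treatment (finishes hour 9, plus 2-hour gap → hour 11). That puts its earliest start at hour 18; it finishes at 18 + 3 = hour 21.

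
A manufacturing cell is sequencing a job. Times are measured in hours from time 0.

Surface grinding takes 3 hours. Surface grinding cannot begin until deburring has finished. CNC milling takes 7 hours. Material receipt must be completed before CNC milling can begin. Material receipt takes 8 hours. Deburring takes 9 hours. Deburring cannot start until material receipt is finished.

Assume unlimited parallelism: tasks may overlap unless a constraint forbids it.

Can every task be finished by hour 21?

Yes

Material receipt has no prerequisites, so it starts at hour 0 and finishes at hour 8.
CNC milling waits on material receipt (finishes hour 8), so it starts at hour 8 and finishes at 8 + 7 = hour 15.
After material receipt (finishes hour 8), deburring can start at hour 8 and finishes at hour 17.
After deburring (finishes hour 17), surface grinding can start at hour 17 and finishes at hour 20.
Every task is finished by hour 20, which is no later than the deadline of 21, so the schedule is feasible.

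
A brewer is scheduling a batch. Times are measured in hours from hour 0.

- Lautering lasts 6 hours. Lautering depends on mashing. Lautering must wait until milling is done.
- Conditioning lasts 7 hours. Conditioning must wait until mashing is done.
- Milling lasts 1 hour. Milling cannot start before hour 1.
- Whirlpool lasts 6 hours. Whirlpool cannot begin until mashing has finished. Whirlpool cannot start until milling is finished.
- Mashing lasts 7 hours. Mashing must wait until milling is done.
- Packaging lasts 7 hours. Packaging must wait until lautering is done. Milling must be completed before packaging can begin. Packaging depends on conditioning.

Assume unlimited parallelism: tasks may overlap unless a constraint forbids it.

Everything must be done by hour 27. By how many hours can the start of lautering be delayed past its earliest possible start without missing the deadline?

5

Milling cannot begin until its own release at hour 1. It runs from hour 1 to 1 + 1 = hour 2.
After milling (finishes hour 2), mashing can start at hour 2 and finishes at hour 9.
Lautering needs all of mashing (finishes hour 9); milling (finishes hour 2). That puts its earliest start at hour 9; it finishes at 9 + 6 = hour 15.

Working backward from the deadline:
To finish by hour 27, packaging (duration 7) must start no later than hour 20.
Lautering feeds into packaging (must start by hour 20); so lautering must finish by hour 20 and therefore start by hour 14.
So lautering can start as early as hour 9 and as late as hour 14, giving 14 − 9 = 5 hours of slack.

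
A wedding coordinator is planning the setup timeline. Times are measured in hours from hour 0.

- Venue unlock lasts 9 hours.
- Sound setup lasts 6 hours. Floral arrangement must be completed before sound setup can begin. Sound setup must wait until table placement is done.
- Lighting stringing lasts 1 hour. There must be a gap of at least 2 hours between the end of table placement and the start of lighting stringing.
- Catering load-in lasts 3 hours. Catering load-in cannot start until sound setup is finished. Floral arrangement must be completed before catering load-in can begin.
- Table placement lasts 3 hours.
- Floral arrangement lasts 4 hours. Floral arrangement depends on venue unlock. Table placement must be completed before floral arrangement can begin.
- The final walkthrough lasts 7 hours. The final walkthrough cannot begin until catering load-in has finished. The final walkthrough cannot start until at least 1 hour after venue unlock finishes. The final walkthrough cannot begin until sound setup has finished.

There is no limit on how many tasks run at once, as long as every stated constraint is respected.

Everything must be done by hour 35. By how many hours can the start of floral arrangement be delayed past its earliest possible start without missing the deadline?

6

Nothing blocks table placement, so it runs from hour 0 to hour 3.
Nothing blocks venue unlock, so it runs from hour 0 to hour 9.
Floral arrangement has to wait for venue unlock (finishes hour 9); table placement (finishes hour 3). The latest of these is hour 9, so floral arrangement runs hour 9 to 9 + 4 = hour 13.

Working backward from the deadline:
The final walkthrough must finish by hour 35; it takes 7 hours, so it must start by 35 − 7 = hour 28.
Catering load-in has to be done before the final walkthrough (must start by hour 28). That means finishing by hour 28, i.e. starting by 28 − 3 = hour 25.
Sound setup has several dependents: catering load-in (must start by hour 25); the final walkthrough (must start by hour 28). The earliest of those limits is hour 25, so sound setup must start by 25 − 6 = hour 19.
Floral arrangement has several dependents: sound setup (must start by hour 19); catering load-in (must start by hour 25). The earliest of those limits is hour 19, so floral arrangement must start by 19 − 4 = hour 15.
So floral arrangement can start as early as hour 9 and as late as hour 15, giving 15 − 9 = 6 hours of slack.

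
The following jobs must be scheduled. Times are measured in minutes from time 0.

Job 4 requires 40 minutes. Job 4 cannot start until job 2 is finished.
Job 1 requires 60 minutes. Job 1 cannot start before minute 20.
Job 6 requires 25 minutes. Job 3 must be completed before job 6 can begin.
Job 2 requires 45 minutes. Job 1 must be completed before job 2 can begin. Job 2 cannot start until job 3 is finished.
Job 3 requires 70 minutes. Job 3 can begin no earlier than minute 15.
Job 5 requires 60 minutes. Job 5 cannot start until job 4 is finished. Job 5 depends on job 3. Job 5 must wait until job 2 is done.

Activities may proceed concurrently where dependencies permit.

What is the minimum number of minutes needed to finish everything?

After its own release at minute 15, job 3 can start at minute 15 and finishes at minute 85.
Job 6 cannot begin until job 3 (finishes minute 85). It runs from minute 85 to 85 + 25 = minute 110.
After its own release at minute 20, job 1 can start at minute 20 and finishes at minute 80.
Job 2 needs all of job 1 (finishes minute 80); job 3 (finishes minute 85). That puts its earliest start at minute 85; it finishes at 85 + 45 = minute 130.
Job 4 cannot begin until job 2 (finishes minute 130). It runs from minute 130 to 130 + 40 = minute 170.
For job 5: job 4 (finishes minute 170); job 3 (finishes minute 85); job 2 (finishes minute 130). Taking the maximum gives a start of minute 170, and it finishes at 170 + 60 = minute 230.
All tasks are finished once the last one completes. Finish times: Job 1 at 80, Job 2 at 130, Job 3 at 85, Job 4 at 170, Job 5 at 230, Job 6 at 110. The latest is minute 230.

230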